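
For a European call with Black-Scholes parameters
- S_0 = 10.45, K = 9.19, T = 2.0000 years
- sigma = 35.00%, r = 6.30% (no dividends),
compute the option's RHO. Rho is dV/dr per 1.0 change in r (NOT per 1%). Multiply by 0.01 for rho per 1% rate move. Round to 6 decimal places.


d1 = 0.7616268193; d2 = 0.2666520724
phi(d1) = 0.2985027185; exp(-qT) = 1.0000000000; exp(-rT) = 0.8816148468
N(d2) = 0.6051314706
Rho = K*T*exp(-rT)*N(d2) = 9.1900 * 2.0000 * 0.8816148468 * 0.6051314706 = 9.805599

Answer: Rho = 9.805599


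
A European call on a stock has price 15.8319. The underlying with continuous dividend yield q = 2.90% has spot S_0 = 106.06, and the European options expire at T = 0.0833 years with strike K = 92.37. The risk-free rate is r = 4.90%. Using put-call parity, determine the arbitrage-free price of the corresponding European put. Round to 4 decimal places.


Put-call parity: C - P = S_0 * exp(-qT) - K * exp(-rT).
S_0 * exp(-qT) = 106.0600 * 0.99758722 = 105.80410007
K * exp(-rT) = 92.3700 * 0.99592662 = 91.99374178
P = C - S*exp(-qT) + K*exp(-rT)
P = 15.8319 - 105.80410007 + 91.99374178 = 2.0215

Answer: Put price = 2.0215


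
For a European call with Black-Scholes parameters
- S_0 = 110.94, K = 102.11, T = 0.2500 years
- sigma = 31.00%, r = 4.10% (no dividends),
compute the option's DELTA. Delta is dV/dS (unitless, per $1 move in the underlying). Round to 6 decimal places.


Answer: Delta = 0.751342

Derivation:
d1 = 0.6787183939; d2 = 0.5237183939
phi(d1) = 0.3168686760; exp(-qT) = 1.0000000000; exp(-rT) = 0.9898023522
N(d1) = 0.7513418454
Delta = exp(-qT) * N(d1) = 1.0000000000 * 0.7513418454 = 0.751342


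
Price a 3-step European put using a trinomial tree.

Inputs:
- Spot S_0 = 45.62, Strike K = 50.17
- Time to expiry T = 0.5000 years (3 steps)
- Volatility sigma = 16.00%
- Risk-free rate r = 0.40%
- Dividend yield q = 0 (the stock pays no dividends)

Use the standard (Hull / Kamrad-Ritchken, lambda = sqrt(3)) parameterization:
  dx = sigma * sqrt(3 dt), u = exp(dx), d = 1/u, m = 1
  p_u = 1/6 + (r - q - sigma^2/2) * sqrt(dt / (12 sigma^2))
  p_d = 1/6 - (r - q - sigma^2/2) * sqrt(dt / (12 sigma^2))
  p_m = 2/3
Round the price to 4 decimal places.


dt = T/N = 0.166667; dx = sigma*sqrt(3*dt) = 0.113137
u = exp(dx) = 1.119785; d = 1/u = 0.893028
p_u = 0.160185, p_m = 0.666667, p_d = 0.173148
Discount per step: exp(-r*dt) = 0.999334
Stock lattice S(k, j) with j the centered position index:
  k=0: S(0,+0) = 45.6200
  k=1: S(1,-1) = 40.7399; S(1,+0) = 45.6200; S(1,+1) = 51.0846
  k=2: S(2,-2) = 36.3819; S(2,-1) = 40.7399; S(2,+0) = 45.6200; S(2,+1) = 51.0846; S(2,+2) = 57.2038
  k=3: S(3,-3) = 32.4901; S(3,-2) = 36.3819; S(3,-1) = 40.7399; S(3,+0) = 45.6200; S(3,+1) = 51.0846; S(3,+2) = 57.2038; S(3,+3) = 64.0560
Terminal payoffs V(N, j) = max(K - S_T, 0):
  V(3,-3) = 17.679915; V(3,-2) = 13.788076; V(3,-1) = 9.430052; V(3,+0) = 4.550000; V(3,+1) = 0.000000; V(3,+2) = 0.000000; V(3,+3) = 0.000000
Backward induction: V(k, j) = exp(-r*dt) * [p_u * V(k+1, j+1) + p_m * V(k+1, j) + p_d * V(k+1, j-1)]
  V(2,-2) = exp(-r*dt) * [p_u*9.430052 + p_m*13.788076 + p_d*17.679915] = 13.754680
  V(2,-1) = exp(-r*dt) * [p_u*4.550000 + p_m*9.430052 + p_d*13.788076] = 9.396660
  V(2,+0) = exp(-r*dt) * [p_u*0.000000 + p_m*4.550000 + p_d*9.430052] = 4.663023
  V(2,+1) = exp(-r*dt) * [p_u*0.000000 + p_m*0.000000 + p_d*4.550000] = 0.787301
  V(2,+2) = exp(-r*dt) * [p_u*0.000000 + p_m*0.000000 + p_d*0.000000] = 0.000000
  V(1,-1) = exp(-r*dt) * [p_u*4.663023 + p_m*9.396660 + p_d*13.754680] = 9.386728
  V(1,+0) = exp(-r*dt) * [p_u*0.787301 + p_m*4.663023 + p_d*9.396660] = 4.858573
  V(1,+1) = exp(-r*dt) * [p_u*0.000000 + p_m*0.787301 + p_d*4.663023] = 1.331374
  V(0,+0) = exp(-r*dt) * [p_u*1.331374 + p_m*4.858573 + p_d*9.386728] = 5.074228

Answer: Price = V(0,0) = 5.0742


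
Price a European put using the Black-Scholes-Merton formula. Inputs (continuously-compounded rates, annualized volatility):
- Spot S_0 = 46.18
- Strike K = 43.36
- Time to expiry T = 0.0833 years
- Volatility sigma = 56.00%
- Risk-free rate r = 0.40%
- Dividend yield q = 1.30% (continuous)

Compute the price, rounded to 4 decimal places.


Answer: Price = 1.6999

Derivation:
d1 = (ln(S/K) + (r - q + 0.5*sigma^2) * T) / (sigma * sqrt(T)) = 0.46602222
d2 = d1 - sigma * sqrt(T) = 0.30439648
exp(-rT) = 0.99966686; exp(-qT) = 0.99891769
P = K * exp(-rT) * N(-d2) - S_0 * exp(-qT) * N(-d1)
N(-d1) = 0.32059980; N(-d2) = 0.38041292
P = 43.3600 * 0.99966686 * 0.38041292 - 46.1800 * 0.99891769 * 0.32059980 = 1.6999


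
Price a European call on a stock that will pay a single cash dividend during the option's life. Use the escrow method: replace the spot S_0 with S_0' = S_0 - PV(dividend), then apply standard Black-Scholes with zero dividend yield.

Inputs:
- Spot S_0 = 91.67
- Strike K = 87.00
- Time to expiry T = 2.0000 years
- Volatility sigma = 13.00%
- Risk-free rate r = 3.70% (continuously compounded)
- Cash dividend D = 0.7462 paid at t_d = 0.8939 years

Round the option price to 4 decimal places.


Answer: Price = 12.6214

Derivation:
PV(D) = D * exp(-r * t_d) = 0.7462 * 0.96746667 = 0.72192363
S_0' = S_0 - PV(D) = 91.6700 - 0.72192363 = 90.94807637
d1 = (ln(S_0'/K) + (r + sigma^2/2)*T) / (sigma*sqrt(T)) = 0.73582965
d2 = d1 - sigma*sqrt(T) = 0.55198189
exp(-rT) = 0.92867169
N(d1) = 0.76908281; N(d2) = 0.70951962
C = S_0' * N(d1) - K * exp(-rT) * N(d2) = 90.94807637 * 0.76908281 - 87.0000 * 0.92867169 * 0.70951962 = 12.6214


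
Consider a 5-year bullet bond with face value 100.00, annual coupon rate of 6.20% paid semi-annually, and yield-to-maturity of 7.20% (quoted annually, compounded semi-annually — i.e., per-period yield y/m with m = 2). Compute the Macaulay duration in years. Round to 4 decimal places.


Answer: Macaulay duration = 4.3590 years

Derivation:
Coupon per period c = face * coupon_rate / m = 3.100000
Periods per year m = 2; per-period yield y/m = 0.036000
Number of cashflows N = 10
Cashflows (t years, CF_t, discount factor 1/(1+y/m)^(m*t), PV):
  t = 0.5000: CF_t = 3.100000, DF = 0.965251, PV = 2.992278
  t = 1.0000: CF_t = 3.100000, DF = 0.931709, PV = 2.888299
  t = 1.5000: CF_t = 3.100000, DF = 0.899333, PV = 2.787934
  t = 2.0000: CF_t = 3.100000, DF = 0.868082, PV = 2.691056
  t = 2.5000: CF_t = 3.100000, DF = 0.837917, PV = 2.597544
  t = 3.0000: CF_t = 3.100000, DF = 0.808801, PV = 2.507282
  t = 3.5000: CF_t = 3.100000, DF = 0.780696, PV = 2.420156
  t = 4.0000: CF_t = 3.100000, DF = 0.753567, PV = 2.336058
  t = 4.5000: CF_t = 3.100000, DF = 0.727381, PV = 2.254882
  t = 5.0000: CF_t = 103.100000, DF = 0.702106, PV = 72.387089
Price P = sum_t PV_t = 95.862578
Macaulay numerator sum_t t * PV_t:
  t * PV_t at t = 0.5000: 1.496139
  t * PV_t at t = 1.0000: 2.888299
  t * PV_t at t = 1.5000: 4.181900
  t * PV_t at t = 2.0000: 5.382111
  t * PV_t at t = 2.5000: 6.493860
  t * PV_t at t = 3.0000: 7.521846
  t * PV_t at t = 3.5000: 8.470547
  t * PV_t at t = 4.0000: 9.344233
  t * PV_t at t = 4.5000: 10.146971
  t * PV_t at t = 5.0000: 361.935444
Macaulay duration D = (sum_t t * PV_t) / P = 417.861350 / 95.862578 = 4.358962


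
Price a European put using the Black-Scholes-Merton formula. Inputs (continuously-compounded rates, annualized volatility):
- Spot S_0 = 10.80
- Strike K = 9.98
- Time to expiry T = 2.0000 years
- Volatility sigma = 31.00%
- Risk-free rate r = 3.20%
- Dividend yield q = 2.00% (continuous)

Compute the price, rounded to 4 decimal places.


Answer: Price = 1.2509

Derivation:
d1 = (ln(S/K) + (r - q + 0.5*sigma^2) * T) / (sigma * sqrt(T)) = 0.45406074
d2 = d1 - sigma * sqrt(T) = 0.01565453
exp(-rT) = 0.93800500; exp(-qT) = 0.96078944
P = K * exp(-rT) * N(-d2) - S_0 * exp(-qT) * N(-d1)
N(-d1) = 0.32489256; N(-d2) = 0.49375500
P = 9.9800 * 0.93800500 * 0.49375500 - 10.8000 * 0.96078944 * 0.32489256 = 1.2509


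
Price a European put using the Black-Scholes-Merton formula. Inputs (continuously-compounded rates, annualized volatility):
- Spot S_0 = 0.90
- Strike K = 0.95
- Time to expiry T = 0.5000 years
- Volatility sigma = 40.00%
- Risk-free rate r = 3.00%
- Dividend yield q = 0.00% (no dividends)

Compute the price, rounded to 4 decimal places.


d1 = (ln(S/K) + (r - q + 0.5*sigma^2) * T) / (sigma * sqrt(T)) = 0.00329787
d2 = d1 - sigma * sqrt(T) = -0.27954484
exp(-rT) = 0.98511194; exp(-qT) = 1.00000000
P = K * exp(-rT) * N(-d2) - S_0 * exp(-qT) * N(-d1)
N(-d1) = 0.49868434; N(-d2) = 0.61008663
P = 0.9500 * 0.98511194 * 0.61008663 - 0.9000 * 1.00000000 * 0.49868434 = 0.1221

Answer: Price = 0.1221


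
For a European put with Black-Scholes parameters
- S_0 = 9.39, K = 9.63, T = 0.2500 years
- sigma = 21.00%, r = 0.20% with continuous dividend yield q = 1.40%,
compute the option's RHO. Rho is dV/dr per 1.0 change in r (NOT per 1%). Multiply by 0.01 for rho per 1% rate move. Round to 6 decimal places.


Answer: Rho = -1.506483

Derivation:
d1 = -0.2164326913; d2 = -0.3214326913
phi(d1) = 0.3897070063; exp(-qT) = 0.9965061179; exp(-rT) = 0.9995001250
N(-d2) = 0.6260587438
Rho = -K*T*exp(-rT)*N(-d2) = -9.6300 * 0.2500 * 0.9995001250 * 0.6260587438 = -1.506483


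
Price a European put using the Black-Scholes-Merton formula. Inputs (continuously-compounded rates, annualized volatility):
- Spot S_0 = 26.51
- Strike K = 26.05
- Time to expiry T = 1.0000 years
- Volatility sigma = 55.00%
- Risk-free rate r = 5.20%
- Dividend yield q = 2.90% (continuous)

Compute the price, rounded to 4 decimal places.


Answer: Price = 4.9727

Derivation:
d1 = (ln(S/K) + (r - q + 0.5*sigma^2) * T) / (sigma * sqrt(T)) = 0.34864409
d2 = d1 - sigma * sqrt(T) = -0.20135591
exp(-rT) = 0.94932887; exp(-qT) = 0.97141646
P = K * exp(-rT) * N(-d2) - S_0 * exp(-qT) * N(-d1)
N(-d1) = 0.36367826; N(-d2) = 0.57978985
P = 26.0500 * 0.94932887 * 0.57978985 - 26.5100 * 0.97141646 * 0.36367826 = 4.9727


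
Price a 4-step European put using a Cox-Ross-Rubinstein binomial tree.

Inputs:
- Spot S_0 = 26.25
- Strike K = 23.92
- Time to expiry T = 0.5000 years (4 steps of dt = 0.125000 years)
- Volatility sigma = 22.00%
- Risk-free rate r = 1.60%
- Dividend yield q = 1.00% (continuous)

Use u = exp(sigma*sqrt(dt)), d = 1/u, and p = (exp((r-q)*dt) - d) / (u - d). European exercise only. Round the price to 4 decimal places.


dt = T/N = 0.125000
u = exp(sigma*sqrt(dt)) = 1.080887; d = 1/u = 0.925166
p = (exp((r-q)*dt) - d) / (u - d) = 0.485382
Discount per step: exp(-r*dt) = 0.998002
Stock lattice S(k, i) with i counting down-moves:
  k=0: S(0,0) = 26.2500
  k=1: S(1,0) = 28.3733; S(1,1) = 24.2856
  k=2: S(2,0) = 30.6683; S(2,1) = 26.2500; S(2,2) = 22.4682
  k=3: S(3,0) = 33.1490; S(3,1) = 28.3733; S(3,2) = 24.2856; S(3,3) = 20.7869
  k=4: S(4,0) = 35.8303; S(4,1) = 30.6683; S(4,2) = 26.2500; S(4,3) = 22.4682; S(4,4) = 19.2313
Terminal payoffs V(N, i) = max(K - S_T, 0):
  V(4,0) = 0.000000; V(4,1) = 0.000000; V(4,2) = 0.000000; V(4,3) = 1.451766; V(4,4) = 4.688703
Backward induction: V(k, i) = exp(-r*dt) * [p * V(k+1, i) + (1-p) * V(k+1, i+1)].
  V(3,0) = exp(-r*dt) * [p*0.000000 + (1-p)*0.000000] = 0.000000
  V(3,1) = exp(-r*dt) * [p*0.000000 + (1-p)*0.000000] = 0.000000
  V(3,2) = exp(-r*dt) * [p*0.000000 + (1-p)*1.451766] = 0.745611
  V(3,3) = exp(-r*dt) * [p*1.451766 + (1-p)*4.688703] = 3.111321
  V(2,0) = exp(-r*dt) * [p*0.000000 + (1-p)*0.000000] = 0.000000
  V(2,1) = exp(-r*dt) * [p*0.000000 + (1-p)*0.745611] = 0.382938
  V(2,2) = exp(-r*dt) * [p*0.745611 + (1-p)*3.111321] = 1.959125
  V(1,0) = exp(-r*dt) * [p*0.000000 + (1-p)*0.382938] = 0.196673
  V(1,1) = exp(-r*dt) * [p*0.382938 + (1-p)*1.959125] = 1.191686
  V(0,0) = exp(-r*dt) * [p*0.196673 + (1-p)*1.191686] = 0.707308

Answer: Price = V(0,0) = 0.7073


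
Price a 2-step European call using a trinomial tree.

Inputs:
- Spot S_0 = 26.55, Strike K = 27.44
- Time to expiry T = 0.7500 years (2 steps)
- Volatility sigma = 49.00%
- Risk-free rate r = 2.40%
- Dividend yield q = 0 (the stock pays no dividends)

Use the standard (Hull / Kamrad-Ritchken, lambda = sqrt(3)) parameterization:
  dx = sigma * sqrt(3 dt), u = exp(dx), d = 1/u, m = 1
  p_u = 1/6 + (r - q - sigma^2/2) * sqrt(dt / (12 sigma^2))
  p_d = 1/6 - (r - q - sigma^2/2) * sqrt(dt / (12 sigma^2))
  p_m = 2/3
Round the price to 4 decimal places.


Answer: Price = V(0,0) = 3.7898

Derivation:
dt = T/N = 0.375000; dx = sigma*sqrt(3*dt) = 0.519723
u = exp(dx) = 1.681563; d = 1/u = 0.594685
p_u = 0.132015, p_m = 0.666667, p_d = 0.201319
Discount per step: exp(-r*dt) = 0.991040
Stock lattice S(k, j) with j the centered position index:
  k=0: S(0,+0) = 26.5500
  k=1: S(1,-1) = 15.7889; S(1,+0) = 26.5500; S(1,+1) = 44.6455
  k=2: S(2,-2) = 9.3894; S(2,-1) = 15.7889; S(2,+0) = 26.5500; S(2,+1) = 44.6455; S(2,+2) = 75.0742
Terminal payoffs V(N, j) = max(S_T - K, 0):
  V(2,-2) = 0.000000; V(2,-1) = 0.000000; V(2,+0) = 0.000000; V(2,+1) = 17.205487; V(2,+2) = 47.634182
Backward induction: V(k, j) = exp(-r*dt) * [p_u * V(k+1, j+1) + p_m * V(k+1, j) + p_d * V(k+1, j-1)]
  V(1,-1) = exp(-r*dt) * [p_u*0.000000 + p_m*0.000000 + p_d*0.000000] = 0.000000
  V(1,+0) = exp(-r*dt) * [p_u*17.205487 + p_m*0.000000 + p_d*0.000000] = 2.251029
  V(1,+1) = exp(-r*dt) * [p_u*47.634182 + p_m*17.205487 + p_d*0.000000] = 17.599631
  V(0,+0) = exp(-r*dt) * [p_u*17.599631 + p_m*2.251029 + p_d*0.000000] = 3.789836


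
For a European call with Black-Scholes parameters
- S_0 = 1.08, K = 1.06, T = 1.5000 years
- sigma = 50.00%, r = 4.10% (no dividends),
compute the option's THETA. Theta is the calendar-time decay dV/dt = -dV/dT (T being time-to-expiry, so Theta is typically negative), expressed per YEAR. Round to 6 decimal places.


d1 = 0.4371394227; d2 = -0.1752330130
phi(d1) = 0.3625894884; exp(-qT) = 1.0000000000; exp(-rT) = 0.9403529457
Theta = -S*exp(-qT)*phi(d1)*sigma/(2*sqrt(T)) - r*K*exp(-rT)*N(d2) + q*S*exp(-qT)*N(d1)
N(d1) = 0.6689948807; N(d2) = 0.4304482725; sqrt(T) = 1.2247448714
Term 1 = -1.0800 * 1.0000000000 * 0.3625894884 * 0.5000 / (2 * 1.2247448714) = -0.0799343309
Term 2 = -0.0410 * 1.0600 * 0.9403529457 * 0.4304482725 = -0.0175914477
Term 3 = 0 (no dividend yield, q = 0)
Theta = -0.0799343309 + (-0.0175914477) + (0.0000000000) = -0.097526

Answer: Theta = -0.097526


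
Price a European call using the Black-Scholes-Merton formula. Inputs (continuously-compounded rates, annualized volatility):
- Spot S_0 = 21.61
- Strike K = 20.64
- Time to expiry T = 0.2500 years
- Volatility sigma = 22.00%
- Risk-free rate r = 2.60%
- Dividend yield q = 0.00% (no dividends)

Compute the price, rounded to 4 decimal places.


d1 = (ln(S/K) + (r - q + 0.5*sigma^2) * T) / (sigma * sqrt(T)) = 0.53159300
d2 = d1 - sigma * sqrt(T) = 0.42159300
exp(-rT) = 0.99352108; exp(-qT) = 1.00000000
C = S_0 * exp(-qT) * N(d1) - K * exp(-rT) * N(d2)
N(d1) = 0.70249604; N(d2) = 0.66333894
C = 21.6100 * 1.00000000 * 0.70249604 - 20.6400 * 0.99352108 * 0.66333894 = 1.5783

Answer: Price = 1.5783


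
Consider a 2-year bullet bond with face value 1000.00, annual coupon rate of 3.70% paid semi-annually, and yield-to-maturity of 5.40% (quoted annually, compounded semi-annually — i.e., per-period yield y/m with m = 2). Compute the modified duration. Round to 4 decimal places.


Coupon per period c = face * coupon_rate / m = 18.500000
Periods per year m = 2; per-period yield y/m = 0.027000
Number of cashflows N = 4
Cashflows (t years, CF_t, discount factor 1/(1+y/m)^(m*t), PV):
  t = 0.5000: CF_t = 18.500000, DF = 0.973710, PV = 18.013632
  t = 1.0000: CF_t = 18.500000, DF = 0.948111, PV = 17.540051
  t = 1.5000: CF_t = 18.500000, DF = 0.923185, PV = 17.078920
  t = 2.0000: CF_t = 1018.500000, DF = 0.898914, PV = 915.544080
Price P = sum_t PV_t = 968.176683
First compute Macaulay numerator sum_t t * PV_t:
  t * PV_t at t = 0.5000: 9.006816
  t * PV_t at t = 1.0000: 17.540051
  t * PV_t at t = 1.5000: 25.618380
  t * PV_t at t = 2.0000: 1831.088161
Macaulay duration D = 1883.253407 / 968.176683 = 1.945155
Modified duration = D / (1 + y/m) = 1.945155 / (1 + 0.027000) = 1.894016

Answer: Modified duration = 1.8940


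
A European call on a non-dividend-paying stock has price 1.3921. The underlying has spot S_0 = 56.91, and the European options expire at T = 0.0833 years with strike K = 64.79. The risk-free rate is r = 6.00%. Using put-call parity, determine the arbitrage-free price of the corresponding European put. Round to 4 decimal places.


Answer: Put price = 8.9491

Derivation:
Put-call parity: C - P = S_0 * exp(-qT) - K * exp(-rT).
S_0 * exp(-qT) = 56.9100 * 1.00000000 = 56.91000000
K * exp(-rT) = 64.7900 * 0.99501447 = 64.46698746
P = C - S*exp(-qT) + K*exp(-rT)
P = 1.3921 - 56.91000000 + 64.46698746 = 8.9491


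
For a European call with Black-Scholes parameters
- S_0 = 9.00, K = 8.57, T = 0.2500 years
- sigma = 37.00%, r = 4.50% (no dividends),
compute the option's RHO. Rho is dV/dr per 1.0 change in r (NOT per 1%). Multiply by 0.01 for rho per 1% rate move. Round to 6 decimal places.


Answer: Rho = 1.254376

Derivation:
d1 = 0.4179424039; d2 = 0.2329424039
phi(d1) = 0.3655776917; exp(-qT) = 1.0000000000; exp(-rT) = 0.9888130446
N(d2) = 0.5920969348
Rho = K*T*exp(-rT)*N(d2) = 8.5700 * 0.2500 * 0.9888130446 * 0.5920969348 = 1.254376


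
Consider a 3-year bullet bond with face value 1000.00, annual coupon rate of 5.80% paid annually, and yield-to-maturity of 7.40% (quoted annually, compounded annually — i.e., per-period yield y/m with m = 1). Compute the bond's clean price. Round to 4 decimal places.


Answer: Price = 958.3159

Derivation:
Coupon per period c = face * coupon_rate / m = 58.000000
Periods per year m = 1; per-period yield y/m = 0.074000
Number of cashflows N = 3
Cashflows (t years, CF_t, discount factor 1/(1+y/m)^(m*t), PV):
  t = 1.0000: CF_t = 58.000000, DF = 0.931099, PV = 54.003724
  t = 2.0000: CF_t = 58.000000, DF = 0.866945, PV = 50.282797
  t = 3.0000: CF_t = 1058.000000, DF = 0.807211, PV = 854.029404
Price P = sum_t PV_t = 958.315926


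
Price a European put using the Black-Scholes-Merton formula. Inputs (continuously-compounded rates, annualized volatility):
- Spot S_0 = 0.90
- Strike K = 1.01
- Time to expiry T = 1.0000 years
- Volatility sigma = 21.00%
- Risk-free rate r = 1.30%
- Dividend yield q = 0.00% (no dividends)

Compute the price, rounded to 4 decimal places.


d1 = (ln(S/K) + (r - q + 0.5*sigma^2) * T) / (sigma * sqrt(T)) = -0.38219451
d2 = d1 - sigma * sqrt(T) = -0.59219451
exp(-rT) = 0.98708414; exp(-qT) = 1.00000000
P = K * exp(-rT) * N(-d2) - S_0 * exp(-qT) * N(-d1)
N(-d1) = 0.64884145; N(-d2) = 0.72313983
P = 1.0100 * 0.98708414 * 0.72313983 - 0.9000 * 1.00000000 * 0.64884145 = 0.1370

Answer: Price = 0.1370


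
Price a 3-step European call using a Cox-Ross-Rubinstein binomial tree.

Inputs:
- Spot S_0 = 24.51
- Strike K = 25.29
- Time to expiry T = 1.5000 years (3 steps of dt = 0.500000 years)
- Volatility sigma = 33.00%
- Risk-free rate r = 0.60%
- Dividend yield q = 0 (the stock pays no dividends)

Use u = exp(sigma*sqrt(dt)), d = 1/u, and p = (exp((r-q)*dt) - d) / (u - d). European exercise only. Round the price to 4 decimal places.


dt = T/N = 0.500000
u = exp(sigma*sqrt(dt)) = 1.262817; d = 1/u = 0.791880
p = (exp((r-q)*dt) - d) / (u - d) = 0.448307
Discount per step: exp(-r*dt) = 0.997004
Stock lattice S(k, i) with i counting down-moves:
  k=0: S(0,0) = 24.5100
  k=1: S(1,0) = 30.9517; S(1,1) = 19.4090
  k=2: S(2,0) = 39.0863; S(2,1) = 24.5100; S(2,2) = 15.3696
  k=3: S(3,0) = 49.3588; S(3,1) = 30.9517; S(3,2) = 19.4090; S(3,3) = 12.1709
Terminal payoffs V(N, i) = max(S_T - K, 0):
  V(3,0) = 24.068842; V(3,1) = 5.661654; V(3,2) = 0.000000; V(3,3) = 0.000000
Backward induction: V(k, i) = exp(-r*dt) * [p * V(k+1, i) + (1-p) * V(k+1, i+1)].
  V(2,0) = exp(-r*dt) * [p*24.068842 + (1-p)*5.661654] = 13.872043
  V(2,1) = exp(-r*dt) * [p*5.661654 + (1-p)*0.000000] = 2.530555
  V(2,2) = exp(-r*dt) * [p*0.000000 + (1-p)*0.000000] = 0.000000
  V(1,0) = exp(-r*dt) * [p*13.872043 + (1-p)*2.530555] = 7.592210
  V(1,1) = exp(-r*dt) * [p*2.530555 + (1-p)*0.000000] = 1.131067
  V(0,0) = exp(-r*dt) * [p*7.592210 + (1-p)*1.131067] = 4.015576

Answer: Price = V(0,0) = 4.0156


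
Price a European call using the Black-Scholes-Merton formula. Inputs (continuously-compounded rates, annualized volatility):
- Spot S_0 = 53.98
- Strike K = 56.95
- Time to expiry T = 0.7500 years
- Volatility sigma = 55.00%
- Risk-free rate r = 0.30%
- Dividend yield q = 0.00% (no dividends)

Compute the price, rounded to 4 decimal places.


Answer: Price = 9.0670

Derivation:
d1 = (ln(S/K) + (r - q + 0.5*sigma^2) * T) / (sigma * sqrt(T)) = 0.13043375
d2 = d1 - sigma * sqrt(T) = -0.34588022
exp(-rT) = 0.99775253; exp(-qT) = 1.00000000
C = S_0 * exp(-qT) * N(d1) - K * exp(-rT) * N(d2)
N(d1) = 0.55188837; N(d2) = 0.36471637
C = 53.9800 * 1.00000000 * 0.55188837 - 56.9500 * 0.99775253 * 0.36471637 = 9.0670


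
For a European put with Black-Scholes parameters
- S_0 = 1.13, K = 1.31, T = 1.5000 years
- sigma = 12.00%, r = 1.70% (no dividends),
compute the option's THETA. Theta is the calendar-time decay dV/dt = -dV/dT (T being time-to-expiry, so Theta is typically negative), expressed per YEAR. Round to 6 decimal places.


Answer: Theta = 0.001185

Derivation:
d1 = -0.7587260763; d2 = -0.9056954609
phi(d1) = 0.2991616660; exp(-qT) = 1.0000000000; exp(-rT) = 0.9748223790
Theta = -S*exp(-qT)*phi(d1)*sigma/(2*sqrt(T)) + r*K*exp(-rT)*N(-d2) - q*S*exp(-qT)*N(-d1)
N(-d1) = 0.7759917827; N(-d2) = 0.8174514671; sqrt(T) = 1.2247448714
Term 1 = -1.1300 * 1.0000000000 * 0.2991616660 * 0.1200 / (2 * 1.2247448714) = -0.0165611316
Term 2 = 0.0170 * 1.3100 * 0.9748223790 * 0.8174514671 = 0.0177462945
Term 3 = 0 (no dividend yield, q = 0)
Theta = -0.0165611316 + (0.0177462945) + (0.0000000000) = 0.001185


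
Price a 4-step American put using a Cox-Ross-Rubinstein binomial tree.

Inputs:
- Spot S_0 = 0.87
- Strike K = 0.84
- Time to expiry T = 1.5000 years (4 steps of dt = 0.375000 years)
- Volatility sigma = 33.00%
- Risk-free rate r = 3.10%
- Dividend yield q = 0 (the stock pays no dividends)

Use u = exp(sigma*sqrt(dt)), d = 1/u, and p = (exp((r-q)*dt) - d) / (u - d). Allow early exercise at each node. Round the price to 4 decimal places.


dt = T/N = 0.375000
u = exp(sigma*sqrt(dt)) = 1.223949; d = 1/u = 0.817027
p = (exp((r-q)*dt) - d) / (u - d) = 0.478385
Discount per step: exp(-r*dt) = 0.988442
Stock lattice S(k, i) with i counting down-moves:
  k=0: S(0,0) = 0.8700
  k=1: S(1,0) = 1.0648; S(1,1) = 0.7108
  k=2: S(2,0) = 1.3033; S(2,1) = 0.8700; S(2,2) = 0.5808
  k=3: S(3,0) = 1.5952; S(3,1) = 1.0648; S(3,2) = 0.7108; S(3,3) = 0.4745
  k=4: S(4,0) = 1.9524; S(4,1) = 1.3033; S(4,2) = 0.8700; S(4,3) = 0.5808; S(4,4) = 0.3877
Terminal payoffs V(N, i) = max(K - S_T, 0):
  V(4,0) = 0.000000; V(4,1) = 0.000000; V(4,2) = 0.000000; V(4,3) = 0.259246; V(4,4) = 0.452327
Backward induction: V(k, i) = exp(-r*dt) * [p * V(k+1, i) + (1-p) * V(k+1, i+1)]; then take max(V_cont, immediate exercise) for American.
  V(3,0) = exp(-r*dt) * [p*0.000000 + (1-p)*0.000000] = 0.000000; exercise = 0.000000; V(3,0) = max -> 0.000000
  V(3,1) = exp(-r*dt) * [p*0.000000 + (1-p)*0.000000] = 0.000000; exercise = 0.000000; V(3,1) = max -> 0.000000
  V(3,2) = exp(-r*dt) * [p*0.000000 + (1-p)*0.259246] = 0.133664; exercise = 0.129186; V(3,2) = max -> 0.133664
  V(3,3) = exp(-r*dt) * [p*0.259246 + (1-p)*0.452327] = 0.355800; exercise = 0.365508; V(3,3) = max -> 0.365508
  V(2,0) = exp(-r*dt) * [p*0.000000 + (1-p)*0.000000] = 0.000000; exercise = 0.000000; V(2,0) = max -> 0.000000
  V(2,1) = exp(-r*dt) * [p*0.000000 + (1-p)*0.133664] = 0.068915; exercise = 0.000000; V(2,1) = max -> 0.068915
  V(2,2) = exp(-r*dt) * [p*0.133664 + (1-p)*0.365508] = 0.251655; exercise = 0.259246; V(2,2) = max -> 0.259246
  V(1,0) = exp(-r*dt) * [p*0.000000 + (1-p)*0.068915] = 0.035532; exercise = 0.000000; V(1,0) = max -> 0.035532
  V(1,1) = exp(-r*dt) * [p*0.068915 + (1-p)*0.259246] = 0.166250; exercise = 0.129186; V(1,1) = max -> 0.166250
  V(0,0) = exp(-r*dt) * [p*0.035532 + (1-p)*0.166250] = 0.102518; exercise = 0.000000; V(0,0) = max -> 0.102518

Answer: Price = V(0,0) = 0.1025


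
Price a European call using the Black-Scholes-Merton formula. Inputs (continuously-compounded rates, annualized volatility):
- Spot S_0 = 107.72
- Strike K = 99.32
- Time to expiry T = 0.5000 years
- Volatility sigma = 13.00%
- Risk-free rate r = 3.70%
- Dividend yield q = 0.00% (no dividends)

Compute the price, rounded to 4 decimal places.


d1 = (ln(S/K) + (r - q + 0.5*sigma^2) * T) / (sigma * sqrt(T)) = 1.13042776
d2 = d1 - sigma * sqrt(T) = 1.03850388
exp(-rT) = 0.98167007; exp(-qT) = 1.00000000
C = S_0 * exp(-qT) * N(d1) - K * exp(-rT) * N(d2)
N(d1) = 0.87085199; N(d2) = 0.85048223
C = 107.7200 * 1.00000000 * 0.87085199 - 99.3200 * 0.98167007 * 0.85048223 = 10.8866

Answer: Price = 10.8866


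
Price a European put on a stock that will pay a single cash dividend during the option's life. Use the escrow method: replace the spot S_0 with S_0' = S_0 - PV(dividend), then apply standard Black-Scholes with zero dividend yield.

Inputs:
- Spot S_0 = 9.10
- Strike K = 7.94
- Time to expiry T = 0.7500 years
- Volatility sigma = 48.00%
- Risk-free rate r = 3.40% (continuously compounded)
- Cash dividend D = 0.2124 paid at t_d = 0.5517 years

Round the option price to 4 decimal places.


PV(D) = D * exp(-r * t_d) = 0.2124 * 0.98141703 = 0.20845298
S_0' = S_0 - PV(D) = 9.1000 - 0.20845298 = 8.89154702
d1 = (ln(S_0'/K) + (r + sigma^2/2)*T) / (sigma*sqrt(T)) = 0.54147704
d2 = d1 - sigma*sqrt(T) = 0.12578484
exp(-rT) = 0.97482238
N(-d1) = 0.29408941; N(-d2) = 0.44995112
P = K * exp(-rT) * N(-d2) - S_0' * N(-d1) = 7.9400 * 0.97482238 * 0.44995112 - 8.89154702 * 0.29408941 = 0.8678

Answer: Price = 0.8678


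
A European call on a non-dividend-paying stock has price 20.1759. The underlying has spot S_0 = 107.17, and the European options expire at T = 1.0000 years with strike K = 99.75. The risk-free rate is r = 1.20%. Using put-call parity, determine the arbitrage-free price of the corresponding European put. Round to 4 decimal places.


Answer: Put price = 11.5661

Derivation:
Put-call parity: C - P = S_0 * exp(-qT) - K * exp(-rT).
S_0 * exp(-qT) = 107.1700 * 1.00000000 = 107.17000000
K * exp(-rT) = 99.7500 * 0.98807171 = 98.56015336
P = C - S*exp(-qT) + K*exp(-rT)
P = 20.1759 - 107.17000000 + 98.56015336 = 11.5661


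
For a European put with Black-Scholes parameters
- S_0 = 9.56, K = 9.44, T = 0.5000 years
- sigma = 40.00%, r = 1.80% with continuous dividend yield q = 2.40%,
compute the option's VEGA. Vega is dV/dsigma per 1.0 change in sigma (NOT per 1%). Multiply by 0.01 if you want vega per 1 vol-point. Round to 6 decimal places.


d1 = 0.1754747240; d2 = -0.1073679885
phi(d1) = 0.3928473274; exp(-qT) = 0.9880717129; exp(-rT) = 0.9910403788
Vega = S * exp(-qT) * phi(d1) * sqrt(T) = 9.5600 * 0.9880717129 * 0.3928473274 * 0.7071067812 = 2.623948

Answer: Vega = 2.623948


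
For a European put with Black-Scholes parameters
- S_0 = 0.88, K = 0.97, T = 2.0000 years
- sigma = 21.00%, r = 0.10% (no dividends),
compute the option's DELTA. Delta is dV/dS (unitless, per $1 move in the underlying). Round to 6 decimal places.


Answer: Delta = -0.568536

Derivation:
d1 = -0.1726490909; d2 = -0.4696339390
phi(d1) = 0.3930405910; exp(-qT) = 1.0000000000; exp(-rT) = 0.9980019987
N(-d1) = 0.5685363688
Delta = -exp(-qT) * N(-d1) = -1.0000000000 * 0.5685363688 = -0.568536


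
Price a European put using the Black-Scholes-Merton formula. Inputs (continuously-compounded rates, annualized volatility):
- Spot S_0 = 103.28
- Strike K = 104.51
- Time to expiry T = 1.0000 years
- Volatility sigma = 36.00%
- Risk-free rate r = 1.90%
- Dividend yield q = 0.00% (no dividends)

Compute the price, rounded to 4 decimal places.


Answer: Price = 14.3351

Derivation:
d1 = (ln(S/K) + (r - q + 0.5*sigma^2) * T) / (sigma * sqrt(T)) = 0.19989163
d2 = d1 - sigma * sqrt(T) = -0.16010837
exp(-rT) = 0.98117936; exp(-qT) = 1.00000000
P = K * exp(-rT) * N(-d2) - S_0 * exp(-qT) * N(-d1)
N(-d1) = 0.42078267; N(-d2) = 0.56360215
P = 104.5100 * 0.98117936 * 0.56360215 - 103.2800 * 1.00000000 * 0.42078267 = 14.3351


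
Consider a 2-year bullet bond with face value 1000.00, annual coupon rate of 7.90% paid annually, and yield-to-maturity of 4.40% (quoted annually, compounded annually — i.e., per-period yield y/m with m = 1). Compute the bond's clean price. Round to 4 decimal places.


Coupon per period c = face * coupon_rate / m = 79.000000
Periods per year m = 1; per-period yield y/m = 0.044000
Number of cashflows N = 2
Cashflows (t years, CF_t, discount factor 1/(1+y/m)^(m*t), PV):
  t = 1.0000: CF_t = 79.000000, DF = 0.957854, PV = 75.670498
  t = 2.0000: CF_t = 1079.000000, DF = 0.917485, PV = 989.966383
Price P = sum_t PV_t = 1065.636881

Answer: Price = 1065.6369


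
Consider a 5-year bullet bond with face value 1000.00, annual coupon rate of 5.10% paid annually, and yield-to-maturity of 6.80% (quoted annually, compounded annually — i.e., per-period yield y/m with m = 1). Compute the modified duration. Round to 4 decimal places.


Coupon per period c = face * coupon_rate / m = 51.000000
Periods per year m = 1; per-period yield y/m = 0.068000
Number of cashflows N = 5
Cashflows (t years, CF_t, discount factor 1/(1+y/m)^(m*t), PV):
  t = 1.0000: CF_t = 51.000000, DF = 0.936330, PV = 47.752809
  t = 2.0000: CF_t = 51.000000, DF = 0.876713, PV = 44.712368
  t = 3.0000: CF_t = 51.000000, DF = 0.820892, PV = 41.865513
  t = 4.0000: CF_t = 51.000000, DF = 0.768626, PV = 39.199919
  t = 5.0000: CF_t = 1051.000000, DF = 0.719687, PV = 756.391174
Price P = sum_t PV_t = 929.921783
First compute Macaulay numerator sum_t t * PV_t:
  t * PV_t at t = 1.0000: 47.752809
  t * PV_t at t = 2.0000: 89.424736
  t * PV_t at t = 3.0000: 125.596539
  t * PV_t at t = 4.0000: 156.799674
  t * PV_t at t = 5.0000: 3781.955870
Macaulay duration D = 4201.529628 / 929.921783 = 4.518154
Modified duration = D / (1 + y/m) = 4.518154 / (1 + 0.068000) = 4.230481

Answer: Modified duration = 4.2305


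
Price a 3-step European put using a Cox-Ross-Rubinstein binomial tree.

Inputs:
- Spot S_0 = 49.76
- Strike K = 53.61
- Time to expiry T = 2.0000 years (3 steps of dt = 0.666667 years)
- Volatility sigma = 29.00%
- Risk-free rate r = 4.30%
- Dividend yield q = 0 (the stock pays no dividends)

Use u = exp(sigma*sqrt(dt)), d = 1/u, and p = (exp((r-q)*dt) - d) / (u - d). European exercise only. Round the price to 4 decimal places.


Answer: Price = V(0,0) = 8.2215

Derivation:
dt = T/N = 0.666667
u = exp(sigma*sqrt(dt)) = 1.267167; d = 1/u = 0.789162
p = (exp((r-q)*dt) - d) / (u - d) = 0.501918
Discount per step: exp(-r*dt) = 0.971740
Stock lattice S(k, i) with i counting down-moves:
  k=0: S(0,0) = 49.7600
  k=1: S(1,0) = 63.0542; S(1,1) = 39.2687
  k=2: S(2,0) = 79.9003; S(2,1) = 49.7600; S(2,2) = 30.9893
  k=3: S(3,0) = 101.2470; S(3,1) = 63.0542; S(3,2) = 39.2687; S(3,3) = 24.4556
Terminal payoffs V(N, i) = max(K - S_T, 0):
  V(3,0) = 0.000000; V(3,1) = 0.000000; V(3,2) = 14.341313; V(3,3) = 29.154395
Backward induction: V(k, i) = exp(-r*dt) * [p * V(k+1, i) + (1-p) * V(k+1, i+1)].
  V(2,0) = exp(-r*dt) * [p*0.000000 + (1-p)*0.000000] = 0.000000
  V(2,1) = exp(-r*dt) * [p*0.000000 + (1-p)*14.341313] = 6.941283
  V(2,2) = exp(-r*dt) * [p*14.341313 + (1-p)*29.154395] = 21.105654
  V(1,0) = exp(-r*dt) * [p*0.000000 + (1-p)*6.941283] = 3.359623
  V(1,1) = exp(-r*dt) * [p*6.941283 + (1-p)*21.105654] = 13.600766
  V(0,0) = exp(-r*dt) * [p*3.359623 + (1-p)*13.600766] = 8.221457


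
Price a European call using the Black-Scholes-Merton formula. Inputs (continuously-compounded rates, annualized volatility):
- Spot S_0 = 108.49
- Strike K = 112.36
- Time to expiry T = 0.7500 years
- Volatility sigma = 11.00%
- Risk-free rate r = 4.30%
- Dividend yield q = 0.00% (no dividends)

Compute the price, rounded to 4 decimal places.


d1 = (ln(S/K) + (r - q + 0.5*sigma^2) * T) / (sigma * sqrt(T)) = 0.01823903
d2 = d1 - sigma * sqrt(T) = -0.07702377
exp(-rT) = 0.96826449; exp(-qT) = 1.00000000
C = S_0 * exp(-qT) * N(d1) - K * exp(-rT) * N(d2)
N(d1) = 0.50727592; N(d2) = 0.46930232
C = 108.4900 * 1.00000000 * 0.50727592 - 112.3600 * 0.96826449 * 0.46930232 = 3.9770

Answer: Price = 3.9770


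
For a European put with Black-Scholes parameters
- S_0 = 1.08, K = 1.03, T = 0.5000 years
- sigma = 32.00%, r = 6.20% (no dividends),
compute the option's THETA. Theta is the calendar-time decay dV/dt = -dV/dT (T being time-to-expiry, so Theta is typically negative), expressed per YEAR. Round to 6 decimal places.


Answer: Theta = -0.062476

Derivation:
d1 = 0.4596293024; d2 = 0.2333551324
phi(d1) = 0.3589514699; exp(-qT) = 1.0000000000; exp(-rT) = 0.9694755731
Theta = -S*exp(-qT)*phi(d1)*sigma/(2*sqrt(T)) + r*K*exp(-rT)*N(-d2) - q*S*exp(-qT)*N(-d1)
N(-d1) = 0.3228911614; N(-d2) = 0.4077428253; sqrt(T) = 0.7071067812
Term 1 = -1.0800 * 1.0000000000 * 0.3589514699 * 0.3200 / (2 * 0.7071067812) = -0.0877191616
Term 2 = 0.0620 * 1.0300 * 0.9694755731 * 0.4077428253 = 0.0252436479
Term 3 = 0 (no dividend yield, q = 0)
Theta = -0.0877191616 + (0.0252436479) + (0.0000000000) = -0.062476


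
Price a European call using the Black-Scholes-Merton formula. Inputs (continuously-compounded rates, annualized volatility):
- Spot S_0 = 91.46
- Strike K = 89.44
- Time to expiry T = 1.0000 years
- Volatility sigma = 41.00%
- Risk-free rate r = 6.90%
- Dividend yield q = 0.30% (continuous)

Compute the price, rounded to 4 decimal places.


Answer: Price = 18.3628

Derivation:
d1 = (ln(S/K) + (r - q + 0.5*sigma^2) * T) / (sigma * sqrt(T)) = 0.42044807
d2 = d1 - sigma * sqrt(T) = 0.01044807
exp(-rT) = 0.93332668; exp(-qT) = 0.99700450
C = S_0 * exp(-qT) * N(d1) - K * exp(-rT) * N(d2)
N(d1) = 0.66292092; N(d2) = 0.50416810
C = 91.4600 * 0.99700450 * 0.66292092 - 89.4400 * 0.93332668 * 0.50416810 = 18.3628


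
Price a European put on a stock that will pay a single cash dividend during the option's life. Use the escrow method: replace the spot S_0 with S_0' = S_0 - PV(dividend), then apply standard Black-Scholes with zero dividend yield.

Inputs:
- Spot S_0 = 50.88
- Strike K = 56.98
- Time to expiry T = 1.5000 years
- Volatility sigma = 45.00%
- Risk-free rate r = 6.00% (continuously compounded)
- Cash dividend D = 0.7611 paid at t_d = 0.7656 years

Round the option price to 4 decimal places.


PV(D) = D * exp(-r * t_d) = 0.7611 * 0.95510309 = 0.72692896
S_0' = S_0 - PV(D) = 50.8800 - 0.72692896 = 50.15307104
d1 = (ln(S_0'/K) + (r + sigma^2/2)*T) / (sigma*sqrt(T)) = 0.20730743
d2 = d1 - sigma*sqrt(T) = -0.34382776
exp(-rT) = 0.91393119
N(-d1) = 0.41788489; N(-d2) = 0.63451209
P = K * exp(-rT) * N(-d2) - S_0' * N(-d1) = 56.9800 * 0.91393119 * 0.63451209 - 50.15307104 * 0.41788489 = 12.0845

Answer: Price = 12.0845


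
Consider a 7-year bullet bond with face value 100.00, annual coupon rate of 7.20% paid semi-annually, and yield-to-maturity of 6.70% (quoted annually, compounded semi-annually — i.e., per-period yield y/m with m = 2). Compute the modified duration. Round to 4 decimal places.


Coupon per period c = face * coupon_rate / m = 3.600000
Periods per year m = 2; per-period yield y/m = 0.033500
Number of cashflows N = 14
Cashflows (t years, CF_t, discount factor 1/(1+y/m)^(m*t), PV):
  t = 0.5000: CF_t = 3.600000, DF = 0.967586, PV = 3.483309
  t = 1.0000: CF_t = 3.600000, DF = 0.936222, PV = 3.370401
  t = 1.5000: CF_t = 3.600000, DF = 0.905876, PV = 3.261152
  t = 2.0000: CF_t = 3.600000, DF = 0.876512, PV = 3.155445
  t = 2.5000: CF_t = 3.600000, DF = 0.848101, PV = 3.053164
  t = 3.0000: CF_t = 3.600000, DF = 0.820611, PV = 2.954198
  t = 3.5000: CF_t = 3.600000, DF = 0.794011, PV = 2.858440
  t = 4.0000: CF_t = 3.600000, DF = 0.768274, PV = 2.765787
  t = 4.5000: CF_t = 3.600000, DF = 0.743371, PV = 2.676136
  t = 5.0000: CF_t = 3.600000, DF = 0.719275, PV = 2.589391
  t = 5.5000: CF_t = 3.600000, DF = 0.695961, PV = 2.505458
  t = 6.0000: CF_t = 3.600000, DF = 0.673402, PV = 2.424246
  t = 6.5000: CF_t = 3.600000, DF = 0.651574, PV = 2.345666
  t = 7.0000: CF_t = 103.600000, DF = 0.630454, PV = 65.315014
Price P = sum_t PV_t = 102.757807
First compute Macaulay numerator sum_t t * PV_t:
  t * PV_t at t = 0.5000: 1.741655
  t * PV_t at t = 1.0000: 3.370401
  t * PV_t at t = 1.5000: 4.891728
  t * PV_t at t = 2.0000: 6.310889
  t * PV_t at t = 2.5000: 7.632909
  t * PV_t at t = 3.0000: 8.862594
  t * PV_t at t = 3.5000: 10.004541
  t * PV_t at t = 4.0000: 11.063146
  t * PV_t at t = 4.5000: 12.042612
  t * PV_t at t = 5.0000: 12.946957
  t * PV_t at t = 5.5000: 13.780022
  t * PV_t at t = 6.0000: 14.545477
  t * PV_t at t = 6.5000: 15.246832
  t * PV_t at t = 7.0000: 457.205096
Macaulay duration D = 579.644859 / 102.757807 = 5.640884
Modified duration = D / (1 + y/m) = 5.640884 / (1 + 0.033500) = 5.458040

Answer: Modified duration = 5.4580


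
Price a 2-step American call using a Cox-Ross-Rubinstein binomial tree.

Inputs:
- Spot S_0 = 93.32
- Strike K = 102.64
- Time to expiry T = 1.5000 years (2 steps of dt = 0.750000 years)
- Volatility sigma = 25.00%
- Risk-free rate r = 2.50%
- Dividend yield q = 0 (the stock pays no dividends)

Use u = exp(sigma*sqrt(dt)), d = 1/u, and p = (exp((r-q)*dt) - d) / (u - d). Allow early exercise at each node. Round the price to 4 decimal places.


dt = T/N = 0.750000
u = exp(sigma*sqrt(dt)) = 1.241731; d = 1/u = 0.805327
p = (exp((r-q)*dt) - d) / (u - d) = 0.489454
Discount per step: exp(-r*dt) = 0.981425
Stock lattice S(k, i) with i counting down-moves:
  k=0: S(0,0) = 93.3200
  k=1: S(1,0) = 115.8783; S(1,1) = 75.1532
  k=2: S(2,0) = 143.8897; S(2,1) = 93.3200; S(2,2) = 60.5229
Terminal payoffs V(N, i) = max(S_T - K, 0):
  V(2,0) = 41.249717; V(2,1) = 0.000000; V(2,2) = 0.000000
Backward induction: V(k, i) = exp(-r*dt) * [p * V(k+1, i) + (1-p) * V(k+1, i+1)]; then take max(V_cont, immediate exercise) for American.
  V(1,0) = exp(-r*dt) * [p*41.249717 + (1-p)*0.000000] = 19.814806; exercise = 13.238334; V(1,0) = max -> 19.814806
  V(1,1) = exp(-r*dt) * [p*0.000000 + (1-p)*0.000000] = 0.000000; exercise = 0.000000; V(1,1) = max -> 0.000000
  V(0,0) = exp(-r*dt) * [p*19.814806 + (1-p)*0.000000] = 9.518285; exercise = 0.000000; V(0,0) = max -> 9.518285

Answer: Price = V(0,0) = 9.5183


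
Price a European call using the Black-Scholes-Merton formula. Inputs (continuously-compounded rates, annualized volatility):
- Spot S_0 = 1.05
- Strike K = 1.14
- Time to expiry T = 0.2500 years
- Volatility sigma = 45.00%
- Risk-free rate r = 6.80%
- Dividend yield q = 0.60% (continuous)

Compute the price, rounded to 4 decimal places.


d1 = (ln(S/K) + (r - q + 0.5*sigma^2) * T) / (sigma * sqrt(T)) = -0.18411377
d2 = d1 - sigma * sqrt(T) = -0.40911377
exp(-rT) = 0.98314368; exp(-qT) = 0.99850112
C = S_0 * exp(-qT) * N(d1) - K * exp(-rT) * N(d2)
N(d1) = 0.42696210; N(d2) = 0.34122809
C = 1.0500 * 0.99850112 * 0.42696210 - 1.1400 * 0.98314368 * 0.34122809 = 0.0652

Answer: Price = 0.0652


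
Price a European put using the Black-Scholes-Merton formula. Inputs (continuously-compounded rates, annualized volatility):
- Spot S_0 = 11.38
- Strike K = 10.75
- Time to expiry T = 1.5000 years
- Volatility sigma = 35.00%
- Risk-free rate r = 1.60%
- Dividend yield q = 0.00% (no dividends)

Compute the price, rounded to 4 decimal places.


d1 = (ln(S/K) + (r - q + 0.5*sigma^2) * T) / (sigma * sqrt(T)) = 0.40317825
d2 = d1 - sigma * sqrt(T) = -0.02548245
exp(-rT) = 0.97628571; exp(-qT) = 1.00000000
P = K * exp(-rT) * N(-d2) - S_0 * exp(-qT) * N(-d1)
N(-d1) = 0.34340855; N(-d2) = 0.51016493
P = 10.7500 * 0.97628571 * 0.51016493 - 11.3800 * 1.00000000 * 0.34340855 = 1.4462

Answer: Price = 1.4462


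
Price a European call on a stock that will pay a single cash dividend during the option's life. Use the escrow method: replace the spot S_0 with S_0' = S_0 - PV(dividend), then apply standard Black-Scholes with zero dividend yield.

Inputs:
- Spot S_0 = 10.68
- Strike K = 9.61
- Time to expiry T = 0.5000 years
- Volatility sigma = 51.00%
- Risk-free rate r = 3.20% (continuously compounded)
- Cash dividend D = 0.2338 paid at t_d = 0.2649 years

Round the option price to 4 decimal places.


PV(D) = D * exp(-r * t_d) = 0.2338 * 0.99155903 = 0.23182650
S_0' = S_0 - PV(D) = 10.6800 - 0.23182650 = 10.44817350
d1 = (ln(S_0'/K) + (r + sigma^2/2)*T) / (sigma*sqrt(T)) = 0.45656347
d2 = d1 - sigma*sqrt(T) = 0.09593902
exp(-rT) = 0.98412732
N(d1) = 0.67600758; N(d2) = 0.53821550
C = S_0' * N(d1) - K * exp(-rT) * N(d2) = 10.44817350 * 0.67600758 - 9.6100 * 0.98412732 * 0.53821550 = 1.9729

Answer: Price = 1.9729
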